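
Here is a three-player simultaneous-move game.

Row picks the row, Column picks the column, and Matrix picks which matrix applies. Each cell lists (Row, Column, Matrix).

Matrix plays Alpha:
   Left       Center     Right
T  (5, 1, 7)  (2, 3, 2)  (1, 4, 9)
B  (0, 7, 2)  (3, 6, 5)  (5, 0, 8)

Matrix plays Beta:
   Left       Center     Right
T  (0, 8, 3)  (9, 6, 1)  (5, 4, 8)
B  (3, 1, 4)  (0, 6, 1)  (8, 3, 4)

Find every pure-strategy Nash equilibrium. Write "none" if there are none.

(T, Left, Alpha): Column can switch to Center (1 → 3). Not NE.
(T, Left, Beta): Row can switch to B (0 → 3). Not NE.
(T, Center, Alpha): Row can switch to B (2 → 3). Not NE.
(T, Center, Beta): Column can switch to Left (6 → 8). Not NE.
(T, Right, Alpha): Row can switch to B (1 → 5). Not NE.
(T, Right, Beta): Row can switch to B (5 → 8). Not NE.
(B, Left, Alpha): Row can switch to T (0 → 5). Not NE.
(B, Left, Beta): Column can switch to Center (1 → 6). Not NE.
(B, Center, Alpha): Column can switch to Left (6 → 7). Not NE.
(B, Center, Beta): Row can switch to T (0 → 9). Not NE.
(B, Right, Alpha): Column can switch to Left (0 → 7). Not NE.
(B, Right, Beta): Column can switch to Center (3 → 6). Not NE.

There is no pure-strategy Nash equilibrium.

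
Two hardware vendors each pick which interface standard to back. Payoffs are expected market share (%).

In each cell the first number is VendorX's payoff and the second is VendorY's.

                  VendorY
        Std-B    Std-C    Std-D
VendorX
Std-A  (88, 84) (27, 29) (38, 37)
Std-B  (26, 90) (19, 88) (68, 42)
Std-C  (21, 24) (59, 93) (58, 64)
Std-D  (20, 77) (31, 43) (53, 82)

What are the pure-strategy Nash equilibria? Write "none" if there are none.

For each strategy profile, look for a profitable unilateral deviation.
(Std-A, Std-B): VendorX gets 88, best alternative 26; VendorY gets 84, best alternative 37. No profitable deviation — NE.
(Std-A, Std-C): VendorX can switch to Std-C (27 → 59). Not NE.
(Std-A, Std-D): VendorX can switch to Std-B (38 → 68). Not NE.
(Std-B, Std-B): VendorX can switch to Std-A (26 → 88). Not NE.
(Std-B, Std-C): VendorX can switch to Std-A (19 → 27). Not NE.
(Std-B, Std-D): VendorY can switch to Std-B (42 → 90). Not NE.
(Std-C, Std-B): VendorX can switch to Std-A (21 → 88). Not NE.
(Std-C, Std-C): VendorX gets 59, best alternative 31; VendorY gets 93, best alternative 64. No profitable deviation — NE.
(Std-C, Std-D): VendorX can switch to Std-B (58 → 68). Not NE.
(Std-D, Std-B): VendorX can switch to Std-A (20 → 88). Not NE.
(Std-D, Std-C): VendorX can switch to Std-C (31 → 59). Not NE.
(Std-D, Std-D): VendorX can switch to Std-B (53 → 68). Not NE.

The pure Nash equilibria are (Std-A, Std-B); (Std-C, Std-C).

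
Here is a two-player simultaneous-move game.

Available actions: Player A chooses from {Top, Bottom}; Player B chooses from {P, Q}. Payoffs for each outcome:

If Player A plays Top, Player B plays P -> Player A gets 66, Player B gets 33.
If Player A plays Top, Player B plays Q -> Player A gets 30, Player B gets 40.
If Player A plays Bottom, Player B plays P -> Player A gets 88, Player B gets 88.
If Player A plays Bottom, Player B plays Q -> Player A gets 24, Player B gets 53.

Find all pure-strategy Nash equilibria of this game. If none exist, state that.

The pure Nash equilibria are (Top, Q) and (Bottom, P).

Player A against P: payoffs 66, 88 → best response Bottom.
Player A against Q: payoffs 30, 24 → best response Top.
Player B against Top: payoffs 33, 40 → best response Q.
Player B against Bottom: payoffs 88, 53 → best response P.
Mutual best responses: (Top, Q); (Bottom, P).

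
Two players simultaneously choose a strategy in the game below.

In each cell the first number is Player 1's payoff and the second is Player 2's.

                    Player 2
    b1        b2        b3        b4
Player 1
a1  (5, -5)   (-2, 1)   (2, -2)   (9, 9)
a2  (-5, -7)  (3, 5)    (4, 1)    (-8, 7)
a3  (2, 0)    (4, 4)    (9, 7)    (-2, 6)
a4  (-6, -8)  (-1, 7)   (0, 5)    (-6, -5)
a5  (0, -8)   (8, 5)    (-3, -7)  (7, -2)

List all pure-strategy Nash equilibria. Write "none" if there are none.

(a1, b4); (a3, b3); (a5, b2)

Mark each player's best response to every combination of opponents' strategies; a profile where every player is best-responding is a pure Nash equilibrium.
Player 1 against b1: payoffs 5, -5, 2, -6, 0 → best response a1.
Player 1 against b2: payoffs -2, 3, 4, -1, 8 → best response a5.
Player 1 against b3: payoffs 2, 4, 9, 0, -3 → best response a3.
Player 1 against b4: payoffs 9, -8, -2, -6, 7 → best response a1.
Player 2 against a1: payoffs -5, 1, -2, 9 → best response b4.
Player 2 against a2: payoffs -7, 5, 1, 7 → best response b4.
Player 2 against a3: payoffs 0, 4, 7, 6 → best response b3.
Player 2 against a4: payoffs -8, 7, 5, -5 → best response b2.
Player 2 against a5: payoffs -8, 5, -7, -2 → best response b2.
Mutual best responses: (a1, b4); (a3, b3); (a5, b2).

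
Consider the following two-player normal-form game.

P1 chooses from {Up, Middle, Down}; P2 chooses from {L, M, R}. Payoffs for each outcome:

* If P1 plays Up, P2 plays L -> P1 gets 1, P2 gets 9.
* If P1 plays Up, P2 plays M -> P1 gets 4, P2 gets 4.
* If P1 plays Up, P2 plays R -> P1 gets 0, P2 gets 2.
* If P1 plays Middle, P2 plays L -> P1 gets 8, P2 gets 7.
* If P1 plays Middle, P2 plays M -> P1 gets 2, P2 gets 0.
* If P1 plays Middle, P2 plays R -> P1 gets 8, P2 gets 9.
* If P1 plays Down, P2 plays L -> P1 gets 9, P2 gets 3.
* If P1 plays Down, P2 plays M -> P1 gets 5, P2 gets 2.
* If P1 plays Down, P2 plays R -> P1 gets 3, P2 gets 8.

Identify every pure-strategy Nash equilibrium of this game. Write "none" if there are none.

(Up, L): P1 can switch to Middle (1 → 8). Not NE.
(Up, M): P1 can switch to Down (4 → 5). Not NE.
(Up, R): P1 can switch to Middle (0 → 8). Not NE.
(Middle, L): P1 can switch to Down (8 → 9). Not NE.
(Middle, M): P1 can switch to Up (2 → 4). Not NE.
(Middle, R): P1 gets 8, best alternative 3; P2 gets 9, best alternative 7. No profitable deviation — NE.
(Down, L): P2 can switch to R (3 → 8). Not NE.
(Down, M): P2 can switch to L (2 → 3). Not NE.
(Down, R): P1 can switch to Middle (3 → 8). Not NE.

(Middle, R)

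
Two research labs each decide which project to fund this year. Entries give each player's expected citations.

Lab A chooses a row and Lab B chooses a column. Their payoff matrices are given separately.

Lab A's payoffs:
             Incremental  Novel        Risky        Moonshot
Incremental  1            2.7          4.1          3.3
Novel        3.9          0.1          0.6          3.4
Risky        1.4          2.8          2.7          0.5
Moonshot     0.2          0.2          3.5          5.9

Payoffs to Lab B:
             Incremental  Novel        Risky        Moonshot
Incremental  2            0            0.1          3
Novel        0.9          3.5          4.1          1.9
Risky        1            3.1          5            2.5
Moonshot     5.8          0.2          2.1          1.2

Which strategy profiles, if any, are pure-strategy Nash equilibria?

For each strategy profile, look for a profitable unilateral deviation.
(Incremental, Incremental): Lab A can switch to Novel (1 → 3.9). Not NE.
(Incremental, Novel): Lab A can switch to Risky (2.7 → 2.8). Not NE.
(Incremental, Risky): Lab B can switch to Incremental (0.1 → 2). Not NE.
(Incremental, Moonshot): Lab A can switch to Novel (3.3 → 3.4). Not NE.
(Novel, Incremental): Lab B can switch to Novel (0.9 → 3.5). Not NE.
(Novel, Novel): Lab A can switch to Incremental (0.1 → 2.7). Not NE.
(Novel, Risky): Lab A can switch to Incremental (0.6 → 4.1). Not NE.
(Novel, Moonshot): Lab A can switch to Moonshot (3.4 → 5.9). Not NE.
(Risky, Incremental): Lab A can switch to Novel (1.4 → 3.9). Not NE.
(Risky, Novel): Lab B can switch to Risky (3.1 → 5). Not NE.
(The remaining 6 profiles each have a profitable deviation by the same check.)

There is no pure-strategy Nash equilibrium.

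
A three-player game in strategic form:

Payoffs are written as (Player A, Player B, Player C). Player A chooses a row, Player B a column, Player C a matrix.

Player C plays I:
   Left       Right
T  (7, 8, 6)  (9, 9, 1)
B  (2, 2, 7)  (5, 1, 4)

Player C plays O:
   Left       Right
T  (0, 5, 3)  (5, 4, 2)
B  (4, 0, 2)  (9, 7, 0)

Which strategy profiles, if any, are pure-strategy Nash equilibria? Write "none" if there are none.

Player A against (Left, I): payoffs 7, 2 → best response T.
Player A against (Left, O): payoffs 0, 4 → best response B.
Player A against (Right, I): payoffs 9, 5 → best response T.
Player A against (Right, O): payoffs 5, 9 → best response B.
Player B against (T, I): payoffs 8, 9 → best response Right.
Player B against (T, O): payoffs 5, 4 → best response Left.
Player B against (B, I): payoffs 2, 1 → best response Left.
Player B against (B, O): payoffs 0, 7 → best response Right.
Player C against (T, Left): payoffs 6, 3 → best response I.
Player C against (T, Right): payoffs 1, 2 → best response O.
Player C against (B, Left): payoffs 7, 2 → best response I.
Player C against (B, Right): payoffs 4, 0 → best response I.
No profile is a mutual best response for all players.

none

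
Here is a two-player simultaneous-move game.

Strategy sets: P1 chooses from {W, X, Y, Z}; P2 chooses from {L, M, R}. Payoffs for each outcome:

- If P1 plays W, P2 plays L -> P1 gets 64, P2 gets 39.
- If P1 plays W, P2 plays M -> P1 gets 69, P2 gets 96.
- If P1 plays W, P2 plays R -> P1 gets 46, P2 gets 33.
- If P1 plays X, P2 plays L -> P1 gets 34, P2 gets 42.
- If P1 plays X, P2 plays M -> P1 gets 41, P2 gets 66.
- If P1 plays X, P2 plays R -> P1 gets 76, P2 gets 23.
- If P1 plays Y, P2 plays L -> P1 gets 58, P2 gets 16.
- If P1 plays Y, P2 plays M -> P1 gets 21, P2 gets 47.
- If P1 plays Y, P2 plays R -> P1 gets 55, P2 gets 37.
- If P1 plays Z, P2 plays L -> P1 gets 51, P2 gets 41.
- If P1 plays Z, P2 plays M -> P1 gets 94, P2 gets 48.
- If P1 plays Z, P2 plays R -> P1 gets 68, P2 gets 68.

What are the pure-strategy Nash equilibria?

For each strategy profile, look for a profitable unilateral deviation.
(W, L): P2 can switch to M (39 → 96). Not NE.
(W, M): P1 can switch to Z (69 → 94). Not NE.
(W, R): P1 can switch to X (46 → 76). Not NE.
(X, L): P1 can switch to W (34 → 64). Not NE.
(X, M): P1 can switch to W (41 → 69). Not NE.
(X, R): P2 can switch to L (23 → 42). Not NE.
(The remaining 6 profiles each have a profitable deviation by the same check.)

There is no pure-strategy Nash equilibrium.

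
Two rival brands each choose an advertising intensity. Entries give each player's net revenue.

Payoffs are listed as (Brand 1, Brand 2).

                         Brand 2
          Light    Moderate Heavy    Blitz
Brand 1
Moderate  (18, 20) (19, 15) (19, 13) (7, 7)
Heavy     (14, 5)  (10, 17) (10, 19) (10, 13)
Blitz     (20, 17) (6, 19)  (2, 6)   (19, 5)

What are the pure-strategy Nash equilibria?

No pure-strategy Nash equilibrium.

Brand 1 against Light: payoffs 18, 14, 20 → best response Blitz.
Brand 1 against Moderate: payoffs 19, 10, 6 → best response Moderate.
Brand 1 against Heavy: payoffs 19, 10, 2 → best response Moderate.
Brand 1 against Blitz: payoffs 7, 10, 19 → best response Blitz.
Brand 2 against Moderate: payoffs 20, 15, 13, 7 → best response Light.
Brand 2 against Heavy: payoffs 5, 17, 19, 13 → best response Heavy.
Brand 2 against Blitz: payoffs 17, 19, 6, 5 → best response Moderate.
No profile is a mutual best response for all players.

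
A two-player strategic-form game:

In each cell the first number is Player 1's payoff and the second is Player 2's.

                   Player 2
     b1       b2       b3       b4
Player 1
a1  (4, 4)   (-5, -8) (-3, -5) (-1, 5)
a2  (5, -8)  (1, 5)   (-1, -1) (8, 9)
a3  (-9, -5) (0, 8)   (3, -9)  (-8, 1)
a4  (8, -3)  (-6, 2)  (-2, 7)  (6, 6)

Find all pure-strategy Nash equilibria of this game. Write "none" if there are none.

(a1, b1): Player 1 can switch to a2 (4 → 5). Not NE.
(a1, b2): Player 1 can switch to a2 (-5 → 1). Not NE.
(a1, b3): Player 1 can switch to a2 (-3 → -1). Not NE.
(a1, b4): Player 1 can switch to a2 (-1 → 8). Not NE.
(a2, b1): Player 1 can switch to a4 (5 → 8). Not NE.
(a2, b2): Player 2 can switch to b4 (5 → 9). Not NE.
(a2, b3): Player 1 can switch to a3 (-1 → 3). Not NE.
(a2, b4): Player 1 gets 8, best alternative 6; Player 2 gets 9, best alternative 5. No profitable deviation — NE.
(a3, b1): Player 1 can switch to a1 (-9 → 4). Not NE.
(a3, b2): Player 1 can switch to a2 (0 → 1). Not NE.
(a3, b3): Player 2 can switch to b1 (-9 → -5). Not NE.
(a3, b4): Player 1 can switch to a1 (-8 → -1). Not NE.
(a4, b1): Player 2 can switch to b2 (-3 → 2). Not NE.
(The remaining 3 profiles each have a profitable deviation by the same check.)

The unique pure-strategy Nash equilibrium is (a2, b4).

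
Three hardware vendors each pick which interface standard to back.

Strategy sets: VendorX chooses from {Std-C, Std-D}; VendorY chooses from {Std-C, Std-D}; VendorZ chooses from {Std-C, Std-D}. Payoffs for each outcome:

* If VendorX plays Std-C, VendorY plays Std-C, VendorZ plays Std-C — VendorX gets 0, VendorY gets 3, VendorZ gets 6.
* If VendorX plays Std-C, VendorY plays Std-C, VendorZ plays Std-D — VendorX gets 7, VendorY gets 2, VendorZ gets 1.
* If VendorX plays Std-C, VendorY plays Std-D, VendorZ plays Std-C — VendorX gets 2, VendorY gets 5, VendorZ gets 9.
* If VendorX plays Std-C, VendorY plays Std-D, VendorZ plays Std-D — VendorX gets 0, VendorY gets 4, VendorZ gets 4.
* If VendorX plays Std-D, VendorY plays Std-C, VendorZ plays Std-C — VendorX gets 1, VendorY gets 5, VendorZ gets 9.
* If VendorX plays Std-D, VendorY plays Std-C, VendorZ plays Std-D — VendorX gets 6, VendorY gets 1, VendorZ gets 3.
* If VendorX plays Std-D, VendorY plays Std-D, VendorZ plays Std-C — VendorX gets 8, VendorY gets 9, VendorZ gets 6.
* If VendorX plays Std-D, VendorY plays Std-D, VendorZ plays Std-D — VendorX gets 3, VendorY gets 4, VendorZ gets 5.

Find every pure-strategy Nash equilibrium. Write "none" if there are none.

Check each profile: it is a Nash equilibrium iff no player can strictly gain by switching unilaterally.
(Std-C, Std-C, Std-C): VendorX can switch to Std-D (0 → 1). Not NE.
(Std-C, Std-C, Std-D): VendorY can switch to Std-D (2 → 4). Not NE.
(Std-C, Std-D, Std-C): VendorX can switch to Std-D (2 → 8). Not NE.
(Std-C, Std-D, Std-D): VendorX can switch to Std-D (0 → 3). Not NE.
(Std-D, Std-C, Std-C): VendorY can switch to Std-D (5 → 9). Not NE.
(Std-D, Std-C, Std-D): VendorX can switch to Std-C (6 → 7). Not NE.
(Std-D, Std-D, Std-C): VendorX gets 8, best alternative 2; VendorY gets 9, best alternative 5; VendorZ gets 6, best alternative 5. No profitable deviation — NE.
(Std-D, Std-D, Std-D): VendorZ can switch to Std-C (5 → 6). Not NE.

The unique pure-strategy Nash equilibrium is (Std-D, Std-D, Std-C).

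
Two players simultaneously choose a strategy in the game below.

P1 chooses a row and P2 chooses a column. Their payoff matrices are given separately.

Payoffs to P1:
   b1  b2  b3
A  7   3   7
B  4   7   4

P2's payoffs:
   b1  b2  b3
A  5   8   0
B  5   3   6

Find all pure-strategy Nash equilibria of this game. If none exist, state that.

This game has no pure Nash equilibrium.

(A, b1): P2 can switch to b2 (5 → 8). Not NE.
(A, b2): P1 can switch to B (3 → 7). Not NE.
(A, b3): P2 can switch to b1 (0 → 5). Not NE.
(B, b1): P1 can switch to A (4 → 7). Not NE.
(B, b2): P2 can switch to b1 (3 → 5). Not NE.
(B, b3): P1 can switch to A (4 → 7). Not NE.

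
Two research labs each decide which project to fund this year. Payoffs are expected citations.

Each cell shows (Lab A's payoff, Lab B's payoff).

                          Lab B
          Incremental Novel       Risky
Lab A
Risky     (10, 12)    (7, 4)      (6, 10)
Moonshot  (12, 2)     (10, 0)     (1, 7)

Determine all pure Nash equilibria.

There is no pure-strategy Nash equilibrium.

For each player, find the best response to each opponent profile; mutual best responses are the pure NE.
Lab A against Incremental: payoffs 10, 12 → best response Moonshot.
Lab A against Novel: payoffs 7, 10 → best response Moonshot.
Lab A against Risky: payoffs 6, 1 → best response Risky.
Lab B against Risky: payoffs 12, 4, 10 → best response Incremental.
Lab B against Moonshot: payoffs 2, 0, 7 → best response Risky.
No profile is a mutual best response for all players.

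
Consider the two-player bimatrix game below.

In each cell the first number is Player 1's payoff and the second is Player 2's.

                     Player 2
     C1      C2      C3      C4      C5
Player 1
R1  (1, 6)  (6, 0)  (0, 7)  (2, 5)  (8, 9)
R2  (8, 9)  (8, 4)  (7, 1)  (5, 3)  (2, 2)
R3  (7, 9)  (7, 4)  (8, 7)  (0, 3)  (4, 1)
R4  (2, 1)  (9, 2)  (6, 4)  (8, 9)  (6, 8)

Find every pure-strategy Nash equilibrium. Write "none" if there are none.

The pure Nash equilibria are (R1, C5); (R2, C1); (R4, C4).

(R1, C1): Player 1 can switch to R2 (1 → 8). Not NE.
(R1, C2): Player 1 can switch to R2 (6 → 8). Not NE.
(R1, C3): Player 1 can switch to R2 (0 → 7). Not NE.
(R1, C4): Player 1 can switch to R2 (2 → 5). Not NE.
(R1, C5): Player 1 gets 8, best alternative 6; Player 2 gets 9, best alternative 7. No profitable deviation — NE.
(R2, C1): Player 1 gets 8, best alternative 7; Player 2 gets 9, best alternative 4. No profitable deviation — NE.
(R2, C2): Player 1 can switch to R4 (8 → 9). Not NE.
(R2, C3): Player 1 can switch to R3 (7 → 8). Not NE.
(R2, C4): Player 1 can switch to R4 (5 → 8). Not NE.
(R2, C5): Player 1 can switch to R1 (2 → 8). Not NE.
(R3, C1): Player 1 can switch to R2 (7 → 8). Not NE.
(R3, C2): Player 1 can switch to R2 (7 → 8). Not NE.
(R4, C4): Player 1 gets 8, best alternative 5; Player 2 gets 9, best alternative 8. No profitable deviation — NE.
(The remaining 7 profiles each have a profitable deviation by the same check.)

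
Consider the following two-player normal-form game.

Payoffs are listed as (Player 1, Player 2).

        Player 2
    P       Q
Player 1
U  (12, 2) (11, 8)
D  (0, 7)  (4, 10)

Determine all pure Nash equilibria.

(U, P): Player 2 can switch to Q (2 → 8). Not NE.
(U, Q): Player 1 gets 11, best alternative 4; Player 2 gets 8, best alternative 2. No profitable deviation — NE.
(D, P): Player 1 can switch to U (0 → 12). Not NE.
(D, Q): Player 1 can switch to U (4 → 11). Not NE.

(U, Q)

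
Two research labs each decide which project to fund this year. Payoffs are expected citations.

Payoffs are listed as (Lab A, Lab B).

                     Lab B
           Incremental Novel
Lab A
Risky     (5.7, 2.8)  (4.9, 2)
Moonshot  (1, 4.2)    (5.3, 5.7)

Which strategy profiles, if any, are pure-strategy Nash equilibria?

Lab A against Incremental: payoffs 5.7, 1 → best response Risky.
Lab A against Novel: payoffs 4.9, 5.3 → best response Moonshot.
Lab B against Risky: payoffs 2.8, 2 → best response Incremental.
Lab B against Moonshot: payoffs 4.2, 5.7 → best response Novel.
Mutual best responses: (Risky, Incremental); (Moonshot, Novel).

Pure-strategy Nash equilibria: (Risky, Incremental); (Moonshot, Novel)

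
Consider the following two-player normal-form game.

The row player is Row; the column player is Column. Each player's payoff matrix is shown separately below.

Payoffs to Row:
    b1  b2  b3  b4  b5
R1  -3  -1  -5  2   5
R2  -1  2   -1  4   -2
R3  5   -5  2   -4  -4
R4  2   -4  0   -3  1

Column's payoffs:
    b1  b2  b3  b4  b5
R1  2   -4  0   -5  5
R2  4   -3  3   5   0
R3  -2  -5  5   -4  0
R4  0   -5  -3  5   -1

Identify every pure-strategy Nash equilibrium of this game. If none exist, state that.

Mark each player's best response to every combination of opponents' strategies; a profile where every player is best-responding is a pure Nash equilibrium.
Row against b1: payoffs -3, -1, 5, 2 → best response R3.
Row against b2: payoffs -1, 2, -5, -4 → best response R2.
Row against b3: payoffs -5, -1, 2, 0 → best response R3.
Row against b4: payoffs 2, 4, -4, -3 → best response R2.
Row against b5: payoffs 5, -2, -4, 1 → best response R1.
Column against R1: payoffs 2, -4, 0, -5, 5 → best response b5.
Column against R2: payoffs 4, -3, 3, 5, 0 → best response b4.
Column against R3: payoffs -2, -5, 5, -4, 0 → best response b3.
Column against R4: payoffs 0, -5, -3, 5, -1 → best response b4.
Mutual best responses: (R1, b5); (R2, b4); (R3, b3).

The pure Nash equilibria are (R1, b5) and (R2, b4) and (R3, b3).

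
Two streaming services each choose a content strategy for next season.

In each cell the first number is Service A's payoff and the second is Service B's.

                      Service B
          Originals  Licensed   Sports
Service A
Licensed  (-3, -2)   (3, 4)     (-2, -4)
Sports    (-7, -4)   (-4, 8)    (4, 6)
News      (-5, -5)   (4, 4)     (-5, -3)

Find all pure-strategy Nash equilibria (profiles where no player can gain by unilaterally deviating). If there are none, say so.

(News, Licensed)

(Licensed, Originals): Service B can switch to Licensed (-2 → 4). Not NE.
(Licensed, Licensed): Service A can switch to News (3 → 4). Not NE.
(Licensed, Sports): Service A can switch to Sports (-2 → 4). Not NE.
(Sports, Originals): Service A can switch to Licensed (-7 → -3). Not NE.
(Sports, Licensed): Service A can switch to Licensed (-4 → 3). Not NE.
(Sports, Sports): Service B can switch to Licensed (6 → 8). Not NE.
(News, Originals): Service A can switch to Licensed (-5 → -3). Not NE.
(News, Licensed): Service A gets 4, best alternative 3; Service B gets 4, best alternative -3. No profitable deviation — NE.
(News, Sports): Service A can switch to Licensed (-5 → -2). Not NE.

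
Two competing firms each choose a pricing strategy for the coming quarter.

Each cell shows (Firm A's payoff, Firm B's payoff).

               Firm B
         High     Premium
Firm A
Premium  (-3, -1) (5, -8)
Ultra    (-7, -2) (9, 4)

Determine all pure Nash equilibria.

(Premium, High) and (Ultra, Premium)

For each player, find the best response to each opponent profile; mutual best responses are the pure NE.
Firm A against High: payoffs -3, -7 → best response Premium.
Firm A against Premium: payoffs 5, 9 → best response Ultra.
Firm B against Premium: payoffs -1, -8 → best response High.
Firm B against Ultra: payoffs -2, 4 → best response Premium.
Mutual best responses: (Premium, High); (Ultra, Premium).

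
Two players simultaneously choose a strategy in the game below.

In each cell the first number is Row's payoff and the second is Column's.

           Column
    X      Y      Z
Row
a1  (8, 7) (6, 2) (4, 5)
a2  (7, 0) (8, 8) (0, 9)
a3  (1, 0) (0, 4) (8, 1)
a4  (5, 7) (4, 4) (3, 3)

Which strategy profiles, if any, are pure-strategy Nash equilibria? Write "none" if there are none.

The unique pure-strategy Nash equilibrium is (a1, X).

Row against X: payoffs 8, 7, 1, 5 → best response a1.
Row against Y: payoffs 6, 8, 0, 4 → best response a2.
Row against Z: payoffs 4, 0, 8, 3 → best response a3.
Column against a1: payoffs 7, 2, 5 → best response X.
Column against a2: payoffs 0, 8, 9 → best response Z.
Column against a3: payoffs 0, 4, 1 → best response Y.
Column against a4: payoffs 7, 4, 3 → best response X.
Mutual best responses: (a1, X).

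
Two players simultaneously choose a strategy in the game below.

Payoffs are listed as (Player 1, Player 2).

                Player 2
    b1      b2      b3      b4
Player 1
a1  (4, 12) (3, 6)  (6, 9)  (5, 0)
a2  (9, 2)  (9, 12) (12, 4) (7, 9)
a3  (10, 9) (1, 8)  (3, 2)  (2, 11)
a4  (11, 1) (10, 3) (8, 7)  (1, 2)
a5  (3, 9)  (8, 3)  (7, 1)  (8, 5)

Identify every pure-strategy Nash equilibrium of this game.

No pure-strategy Nash equilibrium.

Check each profile: it is a Nash equilibrium iff no player can strictly gain by switching unilaterally.
(a1, b1): Player 1 can switch to a2 (4 → 9). Not NE.
(a1, b2): Player 1 can switch to a2 (3 → 9). Not NE.
(a1, b3): Player 1 can switch to a2 (6 → 12). Not NE.
(a1, b4): Player 1 can switch to a2 (5 → 7). Not NE.
(a2, b1): Player 1 can switch to a3 (9 → 10). Not NE.
(a2, b2): Player 1 can switch to a4 (9 → 10). Not NE.
(The remaining 14 profiles each have a profitable deviation by the same check.)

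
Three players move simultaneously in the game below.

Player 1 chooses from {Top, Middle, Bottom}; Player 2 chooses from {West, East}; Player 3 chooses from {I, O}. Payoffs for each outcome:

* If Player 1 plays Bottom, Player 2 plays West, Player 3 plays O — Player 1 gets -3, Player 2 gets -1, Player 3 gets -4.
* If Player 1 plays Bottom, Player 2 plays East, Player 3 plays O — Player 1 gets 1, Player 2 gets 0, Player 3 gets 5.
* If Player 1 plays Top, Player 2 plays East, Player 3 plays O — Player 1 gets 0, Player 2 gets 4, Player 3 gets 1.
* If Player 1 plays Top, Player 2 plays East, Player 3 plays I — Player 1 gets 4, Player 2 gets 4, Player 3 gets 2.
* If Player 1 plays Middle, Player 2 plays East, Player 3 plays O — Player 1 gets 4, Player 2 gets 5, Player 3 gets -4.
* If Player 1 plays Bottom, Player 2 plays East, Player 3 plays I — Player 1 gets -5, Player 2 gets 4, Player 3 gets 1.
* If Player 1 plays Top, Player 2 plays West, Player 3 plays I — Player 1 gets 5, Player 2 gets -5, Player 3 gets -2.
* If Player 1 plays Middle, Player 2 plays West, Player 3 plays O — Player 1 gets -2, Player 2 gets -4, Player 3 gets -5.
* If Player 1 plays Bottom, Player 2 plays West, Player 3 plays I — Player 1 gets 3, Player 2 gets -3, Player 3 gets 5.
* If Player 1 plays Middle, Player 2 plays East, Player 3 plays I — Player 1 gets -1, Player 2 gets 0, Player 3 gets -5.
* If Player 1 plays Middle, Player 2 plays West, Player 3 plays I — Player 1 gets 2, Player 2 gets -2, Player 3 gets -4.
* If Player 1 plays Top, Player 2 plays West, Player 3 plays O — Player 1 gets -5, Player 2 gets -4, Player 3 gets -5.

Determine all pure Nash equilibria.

Player 1 against (West, I): payoffs 5, 2, 3 → best response Top.
Player 1 against (West, O): payoffs -5, -2, -3 → best response Middle.
Player 1 against (East, I): payoffs 4, -1, -5 → best response Top.
Player 1 against (East, O): payoffs 0, 4, 1 → best response Middle.
Player 2 against (Top, I): payoffs -5, 4 → best response East.
Player 2 against (Top, O): payoffs -4, 4 → best response East.
Player 2 against (Middle, I): payoffs -2, 0 → best response East.
Player 2 against (Middle, O): payoffs -4, 5 → best response East.
Player 2 against (Bottom, I): payoffs -3, 4 → best response East.
Player 2 against (Bottom, O): payoffs -1, 0 → best response East.
Player 3 against (Top, West): payoffs -2, -5 → best response I.
Player 3 against (Top, East): payoffs 2, 1 → best response I.
Player 3 against (Middle, West): payoffs -4, -5 → best response I.
Player 3 against (Middle, East): payoffs -5, -4 → best response O.
Player 3 against (Bottom, West): payoffs 5, -4 → best response I.
Player 3 against (Bottom, East): payoffs 1, 5 → best response O.
Mutual best responses: (Top, East, I); (Middle, East, O).

(Top, East, I) and (Middle, East, O)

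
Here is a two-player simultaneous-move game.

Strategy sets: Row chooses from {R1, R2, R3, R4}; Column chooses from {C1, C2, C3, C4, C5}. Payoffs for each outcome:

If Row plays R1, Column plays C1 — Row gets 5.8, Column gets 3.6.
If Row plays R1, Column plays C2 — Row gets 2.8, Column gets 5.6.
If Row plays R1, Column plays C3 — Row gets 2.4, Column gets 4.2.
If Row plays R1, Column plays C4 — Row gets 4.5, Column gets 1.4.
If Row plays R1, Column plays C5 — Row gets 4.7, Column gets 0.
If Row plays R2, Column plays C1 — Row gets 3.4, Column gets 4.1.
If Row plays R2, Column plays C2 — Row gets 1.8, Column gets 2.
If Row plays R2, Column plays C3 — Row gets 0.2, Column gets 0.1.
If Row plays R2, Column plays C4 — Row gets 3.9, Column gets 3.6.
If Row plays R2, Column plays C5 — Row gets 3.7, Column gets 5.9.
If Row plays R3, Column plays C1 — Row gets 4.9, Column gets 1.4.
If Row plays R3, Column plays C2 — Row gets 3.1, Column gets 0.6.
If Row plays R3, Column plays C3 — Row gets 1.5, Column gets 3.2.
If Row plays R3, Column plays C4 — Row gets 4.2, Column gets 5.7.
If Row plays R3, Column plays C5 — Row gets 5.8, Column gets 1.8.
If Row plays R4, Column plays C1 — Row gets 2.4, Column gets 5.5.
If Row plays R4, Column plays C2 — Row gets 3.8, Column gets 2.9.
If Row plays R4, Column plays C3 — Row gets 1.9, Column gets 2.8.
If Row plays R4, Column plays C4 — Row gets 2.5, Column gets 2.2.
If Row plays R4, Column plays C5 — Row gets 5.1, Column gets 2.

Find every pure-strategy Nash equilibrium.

This game has no pure Nash equilibrium.

Mark each player's best response to every combination of opponents' strategies; a profile where every player is best-responding is a pure Nash equilibrium.
Row against C1: payoffs 5.8, 3.4, 4.9, 2.4 → best response R1.
Row against C2: payoffs 2.8, 1.8, 3.1, 3.8 → best response R4.
Row against C3: payoffs 2.4, 0.2, 1.5, 1.9 → best response R1.
Row against C4: payoffs 4.5, 3.9, 4.2, 2.5 → best response R1.
Row against C5: payoffs 4.7, 3.7, 5.8, 5.1 → best response R3.
Column against R1: payoffs 3.6, 5.6, 4.2, 1.4, 0 → best response C2.
Column against R2: payoffs 4.1, 2, 0.1, 3.6, 5.9 → best response C5.
Column against R3: payoffs 1.4, 0.6, 3.2, 5.7, 1.8 → best response C4.
Column against R4: payoffs 5.5, 2.9, 2.8, 2.2, 2 → best response C1.
No profile is a mutual best response for all players.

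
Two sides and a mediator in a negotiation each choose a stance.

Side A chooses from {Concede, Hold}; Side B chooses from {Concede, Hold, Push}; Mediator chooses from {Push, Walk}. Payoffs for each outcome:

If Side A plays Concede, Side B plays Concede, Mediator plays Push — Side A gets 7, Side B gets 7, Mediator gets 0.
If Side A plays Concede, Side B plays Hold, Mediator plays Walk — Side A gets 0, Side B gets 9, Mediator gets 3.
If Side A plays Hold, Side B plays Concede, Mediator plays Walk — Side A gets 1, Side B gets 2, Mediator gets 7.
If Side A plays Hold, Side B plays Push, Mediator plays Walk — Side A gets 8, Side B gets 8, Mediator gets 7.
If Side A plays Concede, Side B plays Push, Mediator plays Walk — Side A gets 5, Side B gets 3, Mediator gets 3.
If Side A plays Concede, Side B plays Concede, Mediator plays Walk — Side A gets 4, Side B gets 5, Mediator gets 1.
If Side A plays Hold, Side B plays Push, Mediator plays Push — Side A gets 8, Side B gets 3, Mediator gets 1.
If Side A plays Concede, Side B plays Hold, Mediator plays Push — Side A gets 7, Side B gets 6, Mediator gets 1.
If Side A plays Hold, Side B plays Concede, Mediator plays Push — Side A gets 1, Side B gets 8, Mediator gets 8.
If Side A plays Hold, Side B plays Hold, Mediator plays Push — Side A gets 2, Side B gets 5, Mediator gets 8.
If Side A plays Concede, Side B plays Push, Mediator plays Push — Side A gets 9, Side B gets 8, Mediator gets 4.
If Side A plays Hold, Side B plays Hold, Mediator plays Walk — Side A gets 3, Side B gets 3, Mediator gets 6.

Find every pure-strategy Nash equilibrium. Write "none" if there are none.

The pure Nash equilibria are (Concede, Push, Push); (Hold, Push, Walk).

For each player, find the best response to each opponent profile; mutual best responses are the pure NE.
Side A against (Concede, Push): payoffs 7, 1 → best response Concede.
Side A against (Concede, Walk): payoffs 4, 1 → best response Concede.
Side A against (Hold, Push): payoffs 7, 2 → best response Concede.
Side A against (Hold, Walk): payoffs 0, 3 → best response Hold.
Side A against (Push, Push): payoffs 9, 8 → best response Concede.
Side A against (Push, Walk): payoffs 5, 8 → best response Hold.
Side B against (Concede, Push): payoffs 7, 6, 8 → best response Push.
Side B against (Concede, Walk): payoffs 5, 9, 3 → best response Hold.
Side B against (Hold, Push): payoffs 8, 5, 3 → best response Concede.
Side B against (Hold, Walk): payoffs 2, 3, 8 → best response Push.
Mediator against (Concede, Concede): payoffs 0, 1 → best response Walk.
Mediator against (Concede, Hold): payoffs 1, 3 → best response Walk.
Mediator against (Concede, Push): payoffs 4, 3 → best response Push.
Mediator against (Hold, Concede): payoffs 8, 7 → best response Push.
Mediator against (Hold, Hold): payoffs 8, 6 → best response Push.
Mediator against (Hold, Push): payoffs 1, 7 → best response Walk.
Mutual best responses: (Concede, Push, Push); (Hold, Push, Walk).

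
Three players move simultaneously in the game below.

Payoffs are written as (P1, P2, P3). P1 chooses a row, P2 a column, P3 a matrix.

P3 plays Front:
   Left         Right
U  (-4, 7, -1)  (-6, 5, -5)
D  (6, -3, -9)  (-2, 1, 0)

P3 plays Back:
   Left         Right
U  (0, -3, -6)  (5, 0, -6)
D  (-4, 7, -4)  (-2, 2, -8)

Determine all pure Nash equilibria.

For each player, find the best response to each opponent profile; mutual best responses are the pure NE.
P1 against (Left, Front): payoffs -4, 6 → best response D.
P1 against (Left, Back): payoffs 0, -4 → best response U.
P1 against (Right, Front): payoffs -6, -2 → best response D.
P1 against (Right, Back): payoffs 5, -2 → best response U.
P2 against (U, Front): payoffs 7, 5 → best response Left.
P2 against (U, Back): payoffs -3, 0 → best response Right.
P2 against (D, Front): payoffs -3, 1 → best response Right.
P2 against (D, Back): payoffs 7, 2 → best response Left.
P3 against (U, Left): payoffs -1, -6 → best response Front.
P3 against (U, Right): payoffs -5, -6 → best response Front.
P3 against (D, Left): payoffs -9, -4 → best response Back.
P3 against (D, Right): payoffs 0, -8 → best response Front.
Mutual best responses: (D, Right, Front).

The unique pure-strategy Nash equilibrium is (D, Right, Front).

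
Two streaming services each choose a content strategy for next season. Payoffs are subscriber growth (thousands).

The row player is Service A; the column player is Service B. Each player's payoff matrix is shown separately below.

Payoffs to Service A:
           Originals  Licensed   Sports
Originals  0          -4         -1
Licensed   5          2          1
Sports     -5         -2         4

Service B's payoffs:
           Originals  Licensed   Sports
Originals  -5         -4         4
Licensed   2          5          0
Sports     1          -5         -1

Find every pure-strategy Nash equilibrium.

For each strategy profile, look for a profitable unilateral deviation.
(Originals, Originals): Service A can switch to Licensed (0 → 5). Not NE.
(Originals, Licensed): Service A can switch to Licensed (-4 → 2). Not NE.
(Originals, Sports): Service A can switch to Licensed (-1 → 1). Not NE.
(Licensed, Originals): Service B can switch to Licensed (2 → 5). Not NE.
(Licensed, Licensed): Service A gets 2, best alternative -2; Service B gets 5, best alternative 2. No profitable deviation — NE.
(Licensed, Sports): Service A can switch to Sports (1 → 4). Not NE.
(Sports, Originals): Service A can switch to Originals (-5 → 0). Not NE.
(Sports, Licensed): Service A can switch to Licensed (-2 → 2). Not NE.
(Sports, Sports): Service B can switch to Originals (-1 → 1). Not NE.

Pure NE: (Licensed, Licensed)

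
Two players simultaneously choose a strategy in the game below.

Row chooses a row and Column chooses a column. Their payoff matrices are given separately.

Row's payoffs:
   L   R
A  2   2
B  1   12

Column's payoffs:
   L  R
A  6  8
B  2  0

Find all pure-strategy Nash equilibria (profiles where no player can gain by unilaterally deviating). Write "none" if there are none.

This game has no pure Nash equilibrium.

Row against L: payoffs 2, 1 → best response A.
Row against R: payoffs 2, 12 → best response B.
Column against A: payoffs 6, 8 → best response R.
Column against B: payoffs 2, 0 → best response L.
No profile is a mutual best response for all players.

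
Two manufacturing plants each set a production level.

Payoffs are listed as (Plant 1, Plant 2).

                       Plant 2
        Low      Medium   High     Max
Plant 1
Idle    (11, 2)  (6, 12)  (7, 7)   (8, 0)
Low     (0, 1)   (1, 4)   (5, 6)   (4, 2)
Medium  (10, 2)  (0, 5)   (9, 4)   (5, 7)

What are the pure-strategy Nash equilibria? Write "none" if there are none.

Pure NE: (Idle, Medium)

Plant 1 against Low: payoffs 11, 0, 10 → best response Idle.
Plant 1 against Medium: payoffs 6, 1, 0 → best response Idle.
Plant 1 against High: payoffs 7, 5, 9 → best response Medium.
Plant 1 against Max: payoffs 8, 4, 5 → best response Idle.
Plant 2 against Idle: payoffs 2, 12, 7, 0 → best response Medium.
Plant 2 against Low: payoffs 1, 4, 6, 2 → best response High.
Plant 2 against Medium: payoffs 2, 5, 4, 7 → best response Max.
Mutual best responses: (Idle, Medium).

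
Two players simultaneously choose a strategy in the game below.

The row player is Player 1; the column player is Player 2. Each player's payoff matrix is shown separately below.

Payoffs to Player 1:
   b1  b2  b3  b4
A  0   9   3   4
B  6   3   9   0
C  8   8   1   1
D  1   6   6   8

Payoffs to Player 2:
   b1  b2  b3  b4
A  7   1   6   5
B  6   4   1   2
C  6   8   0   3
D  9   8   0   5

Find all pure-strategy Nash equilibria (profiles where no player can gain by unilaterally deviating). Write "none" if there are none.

Player 1 against b1: payoffs 0, 6, 8, 1 → best response C.
Player 1 against b2: payoffs 9, 3, 8, 6 → best response A.
Player 1 against b3: payoffs 3, 9, 1, 6 → best response B.
Player 1 against b4: payoffs 4, 0, 1, 8 → best response D.
Player 2 against A: payoffs 7, 1, 6, 5 → best response b1.
Player 2 against B: payoffs 6, 4, 1, 2 → best response b1.
Player 2 against C: payoffs 6, 8, 0, 3 → best response b2.
Player 2 against D: payoffs 9, 8, 0, 5 → best response b1.
No profile is a mutual best response for all players.

No pure-strategy Nash equilibrium.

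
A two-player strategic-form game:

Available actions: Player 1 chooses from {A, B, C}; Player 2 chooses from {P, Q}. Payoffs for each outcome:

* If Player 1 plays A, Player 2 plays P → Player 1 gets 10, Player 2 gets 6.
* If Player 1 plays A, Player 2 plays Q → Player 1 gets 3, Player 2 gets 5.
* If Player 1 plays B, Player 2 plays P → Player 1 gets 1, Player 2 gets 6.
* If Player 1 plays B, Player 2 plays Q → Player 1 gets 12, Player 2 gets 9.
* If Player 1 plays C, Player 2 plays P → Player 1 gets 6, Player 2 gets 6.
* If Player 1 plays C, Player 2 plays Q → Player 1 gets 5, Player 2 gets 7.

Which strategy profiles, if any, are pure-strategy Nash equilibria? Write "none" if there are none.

(A, P): Player 1 gets 10, best alternative 6; Player 2 gets 6, best alternative 5. No profitable deviation — NE.
(A, Q): Player 1 can switch to B (3 → 12). Not NE.
(B, P): Player 1 can switch to A (1 → 10). Not NE.
(B, Q): Player 1 gets 12, best alternative 5; Player 2 gets 9, best alternative 6. No profitable deviation — NE.
(C, P): Player 1 can switch to A (6 → 10). Not NE.
(C, Q): Player 1 can switch to B (5 → 12). Not NE.

The pure Nash equilibria are (A, P); (B, Q).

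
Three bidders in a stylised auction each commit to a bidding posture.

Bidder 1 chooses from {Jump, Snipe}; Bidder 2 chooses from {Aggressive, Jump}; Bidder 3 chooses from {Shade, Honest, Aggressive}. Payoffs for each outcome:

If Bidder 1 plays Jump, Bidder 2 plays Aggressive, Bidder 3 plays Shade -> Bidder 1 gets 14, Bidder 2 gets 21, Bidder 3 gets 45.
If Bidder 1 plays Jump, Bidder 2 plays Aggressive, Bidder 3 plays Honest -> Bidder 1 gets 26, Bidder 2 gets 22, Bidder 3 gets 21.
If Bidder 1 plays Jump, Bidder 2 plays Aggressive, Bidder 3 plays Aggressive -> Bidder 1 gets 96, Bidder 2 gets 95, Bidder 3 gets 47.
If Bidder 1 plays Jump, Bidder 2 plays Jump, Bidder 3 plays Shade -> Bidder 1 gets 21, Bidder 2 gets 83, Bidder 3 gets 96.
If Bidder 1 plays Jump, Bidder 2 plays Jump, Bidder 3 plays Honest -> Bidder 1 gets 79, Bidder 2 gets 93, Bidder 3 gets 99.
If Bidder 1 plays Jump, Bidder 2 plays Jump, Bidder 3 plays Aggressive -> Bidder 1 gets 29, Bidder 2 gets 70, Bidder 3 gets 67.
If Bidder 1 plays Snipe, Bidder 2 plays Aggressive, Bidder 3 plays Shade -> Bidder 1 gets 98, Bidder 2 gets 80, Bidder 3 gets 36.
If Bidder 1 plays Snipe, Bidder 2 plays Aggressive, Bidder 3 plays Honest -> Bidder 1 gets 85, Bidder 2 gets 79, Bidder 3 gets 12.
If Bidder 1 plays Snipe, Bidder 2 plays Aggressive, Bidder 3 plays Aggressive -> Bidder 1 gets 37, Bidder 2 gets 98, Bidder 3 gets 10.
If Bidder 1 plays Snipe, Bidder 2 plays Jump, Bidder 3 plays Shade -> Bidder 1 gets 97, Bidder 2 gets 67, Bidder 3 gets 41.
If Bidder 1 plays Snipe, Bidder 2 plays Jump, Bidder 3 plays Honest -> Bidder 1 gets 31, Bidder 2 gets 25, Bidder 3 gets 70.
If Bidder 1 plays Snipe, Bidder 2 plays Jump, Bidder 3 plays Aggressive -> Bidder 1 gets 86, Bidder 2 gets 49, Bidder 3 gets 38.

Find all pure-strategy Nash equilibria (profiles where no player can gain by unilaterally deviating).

(Jump, Aggressive, Shade): Bidder 1 can switch to Snipe (14 → 98). Not NE.
(Jump, Aggressive, Honest): Bidder 1 can switch to Snipe (26 → 85). Not NE.
(Jump, Aggressive, Aggressive): Bidder 1 gets 96, best alternative 37; Bidder 2 gets 95, best alternative 70; Bidder 3 gets 47, best alternative 45. No profitable deviation — NE.
(Jump, Jump, Shade): Bidder 1 can switch to Snipe (21 → 97). Not NE.
(Jump, Jump, Honest): Bidder 1 gets 79, best alternative 31; Bidder 2 gets 93, best alternative 22; Bidder 3 gets 99, best alternative 96. No profitable deviation — NE.
(Jump, Jump, Aggressive): Bidder 1 can switch to Snipe (29 → 86). Not NE.
(Snipe, Aggressive, Shade): Bidder 1 gets 98, best alternative 14; Bidder 2 gets 80, best alternative 67; Bidder 3 gets 36, best alternative 12. No profitable deviation — NE.
(Snipe, Aggressive, Honest): Bidder 3 can switch to Shade (12 → 36). Not NE.
(Snipe, Aggressive, Aggressive): Bidder 1 can switch to Jump (37 → 96). Not NE.
(Snipe, Jump, Shade): Bidder 2 can switch to Aggressive (67 → 80). Not NE.
(Snipe, Jump, Honest): Bidder 1 can switch to Jump (31 → 79). Not NE.
(The remaining 1 profile has a profitable deviation by the same check.)

Pure-strategy Nash equilibria: (Jump, Aggressive, Aggressive); (Jump, Jump, Honest); (Snipe, Aggressive, Shade)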